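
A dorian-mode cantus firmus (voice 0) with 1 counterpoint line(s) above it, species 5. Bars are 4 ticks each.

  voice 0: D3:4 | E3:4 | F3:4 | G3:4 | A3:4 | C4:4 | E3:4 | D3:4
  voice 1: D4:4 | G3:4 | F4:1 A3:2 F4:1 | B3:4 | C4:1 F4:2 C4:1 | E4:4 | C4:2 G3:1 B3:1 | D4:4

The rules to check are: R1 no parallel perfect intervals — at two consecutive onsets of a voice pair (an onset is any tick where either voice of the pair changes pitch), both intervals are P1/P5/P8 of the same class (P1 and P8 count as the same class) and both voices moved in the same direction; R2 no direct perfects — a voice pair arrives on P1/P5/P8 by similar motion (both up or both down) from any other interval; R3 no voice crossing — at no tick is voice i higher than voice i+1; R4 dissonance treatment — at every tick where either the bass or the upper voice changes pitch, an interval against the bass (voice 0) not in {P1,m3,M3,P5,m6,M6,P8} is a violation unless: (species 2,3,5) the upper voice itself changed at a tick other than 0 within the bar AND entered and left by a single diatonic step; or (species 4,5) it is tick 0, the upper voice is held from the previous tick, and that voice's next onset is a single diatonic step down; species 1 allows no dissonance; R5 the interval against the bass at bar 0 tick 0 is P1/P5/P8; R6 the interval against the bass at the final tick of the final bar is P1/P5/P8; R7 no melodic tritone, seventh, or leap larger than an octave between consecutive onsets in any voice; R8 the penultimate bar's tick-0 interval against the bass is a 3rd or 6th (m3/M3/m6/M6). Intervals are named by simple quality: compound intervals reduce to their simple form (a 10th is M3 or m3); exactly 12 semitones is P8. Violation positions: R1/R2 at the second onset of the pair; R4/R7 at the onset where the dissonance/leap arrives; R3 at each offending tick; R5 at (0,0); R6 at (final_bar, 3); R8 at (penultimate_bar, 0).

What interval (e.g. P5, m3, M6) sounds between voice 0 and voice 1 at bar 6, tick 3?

P5

voice 0=E3 voice 1=B3 -> P5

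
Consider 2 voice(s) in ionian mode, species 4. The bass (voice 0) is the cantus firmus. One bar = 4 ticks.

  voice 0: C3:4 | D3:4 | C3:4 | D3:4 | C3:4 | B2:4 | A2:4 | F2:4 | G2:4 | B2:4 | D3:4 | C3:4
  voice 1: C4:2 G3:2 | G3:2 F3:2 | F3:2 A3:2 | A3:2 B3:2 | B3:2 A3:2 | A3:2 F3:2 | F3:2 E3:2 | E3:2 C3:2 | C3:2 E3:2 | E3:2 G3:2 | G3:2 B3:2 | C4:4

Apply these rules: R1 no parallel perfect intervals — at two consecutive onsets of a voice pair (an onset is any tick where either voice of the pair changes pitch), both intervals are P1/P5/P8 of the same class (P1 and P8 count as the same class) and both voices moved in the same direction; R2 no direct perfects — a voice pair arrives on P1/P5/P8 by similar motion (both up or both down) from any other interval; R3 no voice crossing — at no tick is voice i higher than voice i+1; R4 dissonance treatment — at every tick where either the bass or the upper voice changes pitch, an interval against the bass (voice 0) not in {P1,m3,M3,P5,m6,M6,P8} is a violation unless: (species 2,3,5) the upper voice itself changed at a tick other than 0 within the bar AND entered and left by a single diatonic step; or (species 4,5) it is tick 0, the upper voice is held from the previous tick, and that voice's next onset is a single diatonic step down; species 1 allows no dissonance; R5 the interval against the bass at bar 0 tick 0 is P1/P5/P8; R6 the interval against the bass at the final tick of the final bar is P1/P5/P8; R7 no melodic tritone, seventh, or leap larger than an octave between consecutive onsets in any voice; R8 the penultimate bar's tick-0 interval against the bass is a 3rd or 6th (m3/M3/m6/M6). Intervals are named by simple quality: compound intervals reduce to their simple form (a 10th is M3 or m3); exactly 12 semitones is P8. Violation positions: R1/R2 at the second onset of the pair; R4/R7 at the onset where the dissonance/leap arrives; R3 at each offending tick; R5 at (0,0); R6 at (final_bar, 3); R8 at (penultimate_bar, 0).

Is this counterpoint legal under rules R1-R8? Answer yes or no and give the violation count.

bar 0: v0=C3 v1=C4 (P8)
bar 1: v0=D3 v1=G3 (P4)
bar 2: v0=C3 v1=F3 (P4)
bar 3: v0=D3 v1=A3 (P5)
bar 4: v0=C3 v1=B3 (M7)
bar 5: v0=B2 v1=A3 (m7)
bar 6: v0=A2 v1=F3 (m6)
bar 7: v0=F2 v1=E3 (M7)
bar 8: v0=G2 v1=C3 (P4)
bar 9: v0=B2 v1=E3 (P4)
bar 10: v0=D3 v1=G3 (P4)
bar 11: v0=C3 v1=C4 (P8)
  R4 @ bar2.0: C3/F3 P4 untreated
  R4 @ bar5.0: B2/A3 m7 untreated
  R4 @ bar5.2: B2/F3 TT untreated
  R4 @ bar7.0: F2/E3 M7 untreated
  R4 @ bar8.0: G2/C3 P4 untreated
  R4 @ bar9.0: B2/E3 P4 untreated
  R4 @ bar10.0: D3/G3 P4 untreated
  R8 @ bar10.0: penult P4 not 3rd/6th

No (8 violations)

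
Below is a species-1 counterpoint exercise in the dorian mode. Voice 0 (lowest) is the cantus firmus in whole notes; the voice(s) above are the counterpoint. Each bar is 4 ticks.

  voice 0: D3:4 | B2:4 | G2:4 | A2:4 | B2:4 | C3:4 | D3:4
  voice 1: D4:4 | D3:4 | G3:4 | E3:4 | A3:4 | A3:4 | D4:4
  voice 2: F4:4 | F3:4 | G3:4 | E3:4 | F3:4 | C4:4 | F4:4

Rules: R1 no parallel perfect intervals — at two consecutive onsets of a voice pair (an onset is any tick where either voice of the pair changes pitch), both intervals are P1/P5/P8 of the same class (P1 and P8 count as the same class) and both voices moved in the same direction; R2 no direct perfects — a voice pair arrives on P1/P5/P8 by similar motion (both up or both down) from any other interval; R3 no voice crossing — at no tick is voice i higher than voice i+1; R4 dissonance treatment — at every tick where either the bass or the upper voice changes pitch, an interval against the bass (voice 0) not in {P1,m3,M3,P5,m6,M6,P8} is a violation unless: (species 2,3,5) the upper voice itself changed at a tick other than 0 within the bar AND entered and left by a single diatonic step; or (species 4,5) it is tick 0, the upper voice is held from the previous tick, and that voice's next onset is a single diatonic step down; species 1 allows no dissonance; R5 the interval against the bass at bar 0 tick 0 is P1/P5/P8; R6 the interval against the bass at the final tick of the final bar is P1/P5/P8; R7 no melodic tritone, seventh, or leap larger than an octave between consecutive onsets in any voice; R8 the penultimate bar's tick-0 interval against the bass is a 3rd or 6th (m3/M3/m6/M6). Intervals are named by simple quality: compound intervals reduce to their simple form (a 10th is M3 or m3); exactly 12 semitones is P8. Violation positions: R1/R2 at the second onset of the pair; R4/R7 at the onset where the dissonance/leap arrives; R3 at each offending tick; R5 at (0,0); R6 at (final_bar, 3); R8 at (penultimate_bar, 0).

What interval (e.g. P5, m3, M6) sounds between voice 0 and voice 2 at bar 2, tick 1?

voice 0=G2 voice 2=G3 -> P8

P8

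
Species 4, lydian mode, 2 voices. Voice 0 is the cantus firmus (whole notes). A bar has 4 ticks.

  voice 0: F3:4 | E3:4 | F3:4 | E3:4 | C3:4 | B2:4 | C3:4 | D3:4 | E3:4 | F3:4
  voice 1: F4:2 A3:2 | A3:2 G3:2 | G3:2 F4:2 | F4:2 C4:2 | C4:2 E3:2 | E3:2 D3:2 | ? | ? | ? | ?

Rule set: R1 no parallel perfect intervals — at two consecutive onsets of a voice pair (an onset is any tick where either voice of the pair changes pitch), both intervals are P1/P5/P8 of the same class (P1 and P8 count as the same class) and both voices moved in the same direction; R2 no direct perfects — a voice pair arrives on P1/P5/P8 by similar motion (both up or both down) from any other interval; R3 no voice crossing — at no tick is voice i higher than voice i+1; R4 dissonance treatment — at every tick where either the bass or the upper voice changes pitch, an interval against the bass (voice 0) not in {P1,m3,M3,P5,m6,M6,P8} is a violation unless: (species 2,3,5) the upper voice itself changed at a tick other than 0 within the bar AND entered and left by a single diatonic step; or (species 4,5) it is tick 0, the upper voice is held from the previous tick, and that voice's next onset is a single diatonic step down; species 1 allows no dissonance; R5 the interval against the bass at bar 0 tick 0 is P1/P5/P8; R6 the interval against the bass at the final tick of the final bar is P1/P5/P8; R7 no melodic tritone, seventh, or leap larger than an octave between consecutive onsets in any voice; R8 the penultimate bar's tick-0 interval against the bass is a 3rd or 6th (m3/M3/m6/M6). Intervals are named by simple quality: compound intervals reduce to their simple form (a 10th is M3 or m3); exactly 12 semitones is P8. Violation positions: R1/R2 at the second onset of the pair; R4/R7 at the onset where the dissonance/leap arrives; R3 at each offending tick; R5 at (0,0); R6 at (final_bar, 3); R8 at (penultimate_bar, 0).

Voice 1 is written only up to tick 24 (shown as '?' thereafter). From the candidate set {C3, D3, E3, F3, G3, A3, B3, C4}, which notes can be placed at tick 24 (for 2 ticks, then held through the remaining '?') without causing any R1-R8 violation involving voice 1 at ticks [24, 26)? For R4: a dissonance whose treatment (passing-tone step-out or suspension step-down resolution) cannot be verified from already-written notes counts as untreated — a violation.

{A3, C3, E3}

C3: legal
D3: violates R4
E3: legal
F3: violates R4
G3: violates R2
A3: legal
B3: violates R4
C4: violates R2,R7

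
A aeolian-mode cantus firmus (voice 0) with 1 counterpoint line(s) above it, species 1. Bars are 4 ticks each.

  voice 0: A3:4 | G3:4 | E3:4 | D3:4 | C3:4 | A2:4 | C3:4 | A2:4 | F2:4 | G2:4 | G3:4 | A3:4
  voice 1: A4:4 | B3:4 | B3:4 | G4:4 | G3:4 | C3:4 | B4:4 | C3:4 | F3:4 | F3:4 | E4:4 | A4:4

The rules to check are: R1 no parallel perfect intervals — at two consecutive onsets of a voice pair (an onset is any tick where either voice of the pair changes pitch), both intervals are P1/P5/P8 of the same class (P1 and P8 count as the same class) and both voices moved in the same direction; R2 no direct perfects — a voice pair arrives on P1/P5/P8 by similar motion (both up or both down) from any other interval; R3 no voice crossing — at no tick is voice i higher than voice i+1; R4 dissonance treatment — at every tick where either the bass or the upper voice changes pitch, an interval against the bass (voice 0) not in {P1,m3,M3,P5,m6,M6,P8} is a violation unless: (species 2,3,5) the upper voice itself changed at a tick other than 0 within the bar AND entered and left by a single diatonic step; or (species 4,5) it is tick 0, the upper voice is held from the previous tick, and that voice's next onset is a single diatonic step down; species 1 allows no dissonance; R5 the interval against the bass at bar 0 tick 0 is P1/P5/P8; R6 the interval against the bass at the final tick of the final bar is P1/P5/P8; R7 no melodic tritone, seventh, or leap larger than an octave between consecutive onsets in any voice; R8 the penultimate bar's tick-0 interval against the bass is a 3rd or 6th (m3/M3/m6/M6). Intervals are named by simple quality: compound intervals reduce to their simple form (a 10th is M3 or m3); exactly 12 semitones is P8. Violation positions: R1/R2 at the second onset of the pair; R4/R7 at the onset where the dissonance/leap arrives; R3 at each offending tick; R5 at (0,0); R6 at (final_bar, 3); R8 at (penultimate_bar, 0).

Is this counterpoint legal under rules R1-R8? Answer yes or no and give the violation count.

bar 0: v0=A3 v1=A4 (P8)
bar 1: v0=G3 v1=B3 (M3)
bar 2: v0=E3 v1=B3 (P5)
bar 3: v0=D3 v1=G4 (P4)
bar 4: v0=C3 v1=G3 (P5)
bar 5: v0=A2 v1=C3 (m3)
bar 6: v0=C3 v1=B4 (M7)
bar 7: v0=A2 v1=C3 (m3)
bar 8: v0=F2 v1=F3 (P8)
bar 9: v0=G2 v1=F3 (m7)
bar 10: v0=G3 v1=E4 (M6)
bar 11: v0=A3 v1=A4 (P8)
  R7 @ bar1.0: A4->B3 leap 10st
  R4 @ bar3.0: D3/G4 P4 untreated
  R2 @ bar4.0: D3/G4 P4 -> C3/G3 P5 similar
  R4 @ bar6.0: C3/B4 M7 untreated
  R7 @ bar6.0: C3->B4 leap 23st
  R7 @ bar7.0: B4->C3 leap 23st
  R4 @ bar9.0: G2/F3 m7 untreated
  R7 @ bar10.0: F3->E4 leap 11st
  R2 @ bar11.0: G3/E4 M6 -> A3/A4 P8 similar

No (9 violations)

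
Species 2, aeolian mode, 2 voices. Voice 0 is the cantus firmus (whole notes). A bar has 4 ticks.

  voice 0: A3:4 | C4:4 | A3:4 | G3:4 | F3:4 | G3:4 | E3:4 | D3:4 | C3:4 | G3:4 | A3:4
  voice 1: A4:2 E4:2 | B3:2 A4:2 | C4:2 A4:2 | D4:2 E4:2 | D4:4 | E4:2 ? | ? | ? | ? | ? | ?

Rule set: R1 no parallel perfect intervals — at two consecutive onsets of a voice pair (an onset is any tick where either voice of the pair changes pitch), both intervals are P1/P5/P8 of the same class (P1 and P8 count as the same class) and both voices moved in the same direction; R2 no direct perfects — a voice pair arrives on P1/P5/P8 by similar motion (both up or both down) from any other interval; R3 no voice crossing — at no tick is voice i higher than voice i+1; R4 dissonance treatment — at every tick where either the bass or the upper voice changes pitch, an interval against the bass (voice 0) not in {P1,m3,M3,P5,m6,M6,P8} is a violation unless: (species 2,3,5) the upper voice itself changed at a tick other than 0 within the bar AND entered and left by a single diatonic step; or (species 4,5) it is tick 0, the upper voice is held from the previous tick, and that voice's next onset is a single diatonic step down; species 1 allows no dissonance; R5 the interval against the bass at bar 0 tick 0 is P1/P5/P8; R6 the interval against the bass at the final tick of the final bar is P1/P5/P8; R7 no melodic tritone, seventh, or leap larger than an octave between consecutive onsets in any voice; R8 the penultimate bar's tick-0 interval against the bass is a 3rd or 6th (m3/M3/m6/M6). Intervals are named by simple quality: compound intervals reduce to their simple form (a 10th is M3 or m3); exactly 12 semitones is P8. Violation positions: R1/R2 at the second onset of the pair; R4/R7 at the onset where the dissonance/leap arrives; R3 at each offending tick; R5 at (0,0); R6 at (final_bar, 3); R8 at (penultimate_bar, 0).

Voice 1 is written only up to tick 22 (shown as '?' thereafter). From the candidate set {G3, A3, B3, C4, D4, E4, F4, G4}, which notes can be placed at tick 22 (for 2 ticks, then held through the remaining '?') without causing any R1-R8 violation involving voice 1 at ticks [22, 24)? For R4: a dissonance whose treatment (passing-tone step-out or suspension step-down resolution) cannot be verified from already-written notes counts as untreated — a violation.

G3: legal
A3: violates R4
B3: legal
C4: violates R4
D4: legal
E4: legal
F4: violates R4
G4: legal

{B3, D4, E4, G3, G4}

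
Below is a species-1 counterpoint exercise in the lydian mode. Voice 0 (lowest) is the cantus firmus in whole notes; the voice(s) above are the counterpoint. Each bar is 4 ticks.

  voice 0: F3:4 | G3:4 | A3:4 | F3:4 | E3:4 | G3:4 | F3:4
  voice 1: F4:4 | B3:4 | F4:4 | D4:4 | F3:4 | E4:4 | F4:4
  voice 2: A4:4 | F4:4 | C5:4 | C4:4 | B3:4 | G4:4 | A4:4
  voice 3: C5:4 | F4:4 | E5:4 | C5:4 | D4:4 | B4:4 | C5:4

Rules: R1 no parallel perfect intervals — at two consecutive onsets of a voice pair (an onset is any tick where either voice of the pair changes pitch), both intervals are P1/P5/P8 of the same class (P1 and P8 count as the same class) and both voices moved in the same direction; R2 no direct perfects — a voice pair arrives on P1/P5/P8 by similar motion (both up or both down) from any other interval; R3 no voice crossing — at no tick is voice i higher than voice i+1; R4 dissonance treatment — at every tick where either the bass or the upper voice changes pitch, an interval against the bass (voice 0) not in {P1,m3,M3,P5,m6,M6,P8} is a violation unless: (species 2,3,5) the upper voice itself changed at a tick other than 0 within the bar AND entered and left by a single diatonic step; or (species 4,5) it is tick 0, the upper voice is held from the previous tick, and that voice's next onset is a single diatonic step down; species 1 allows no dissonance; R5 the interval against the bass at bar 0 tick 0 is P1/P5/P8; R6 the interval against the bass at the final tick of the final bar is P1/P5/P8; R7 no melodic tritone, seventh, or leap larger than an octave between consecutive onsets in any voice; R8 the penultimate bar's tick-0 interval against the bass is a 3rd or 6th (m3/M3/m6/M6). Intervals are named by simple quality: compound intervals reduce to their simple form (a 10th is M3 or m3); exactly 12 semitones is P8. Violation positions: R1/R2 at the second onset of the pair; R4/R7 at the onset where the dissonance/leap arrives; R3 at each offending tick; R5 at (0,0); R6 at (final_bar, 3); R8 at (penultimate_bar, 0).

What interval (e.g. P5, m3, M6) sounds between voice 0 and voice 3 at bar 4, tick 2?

voice 0=E3 voice 3=D4 -> m7

m7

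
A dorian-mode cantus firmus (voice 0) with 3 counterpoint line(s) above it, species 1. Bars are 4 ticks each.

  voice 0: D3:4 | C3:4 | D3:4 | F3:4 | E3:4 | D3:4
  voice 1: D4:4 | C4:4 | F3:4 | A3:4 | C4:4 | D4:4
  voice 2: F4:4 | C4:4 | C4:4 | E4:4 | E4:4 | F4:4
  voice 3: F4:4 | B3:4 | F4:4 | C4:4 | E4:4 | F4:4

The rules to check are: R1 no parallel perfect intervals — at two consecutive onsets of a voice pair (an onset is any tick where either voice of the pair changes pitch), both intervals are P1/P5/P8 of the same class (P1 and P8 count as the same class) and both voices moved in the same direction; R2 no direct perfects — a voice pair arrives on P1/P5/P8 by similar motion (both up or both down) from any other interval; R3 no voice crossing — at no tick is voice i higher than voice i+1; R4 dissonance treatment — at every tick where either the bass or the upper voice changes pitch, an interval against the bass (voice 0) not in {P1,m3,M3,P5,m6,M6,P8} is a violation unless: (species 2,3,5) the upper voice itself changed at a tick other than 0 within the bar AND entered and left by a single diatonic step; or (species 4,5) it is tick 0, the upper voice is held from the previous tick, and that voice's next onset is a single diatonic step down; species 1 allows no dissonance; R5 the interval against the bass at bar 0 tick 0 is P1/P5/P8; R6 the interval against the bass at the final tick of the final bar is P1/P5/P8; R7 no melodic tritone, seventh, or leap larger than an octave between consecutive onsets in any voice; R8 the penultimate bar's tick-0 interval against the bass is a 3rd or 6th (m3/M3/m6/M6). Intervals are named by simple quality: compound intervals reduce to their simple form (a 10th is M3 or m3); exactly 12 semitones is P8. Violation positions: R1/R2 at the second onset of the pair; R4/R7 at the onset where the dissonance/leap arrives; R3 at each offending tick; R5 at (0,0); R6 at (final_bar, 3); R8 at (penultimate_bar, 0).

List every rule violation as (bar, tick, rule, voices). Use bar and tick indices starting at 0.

bar 0: v0=D3 v1=D4 v2=F4 v3=F4 downbeat m3
bar 1: v0=C3 v1=C4 v2=C4 v3=B3 downbeat M7
bar 2: v0=D3 v1=F3 v2=C4 v3=F4 downbeat m3
bar 3: v0=F3 v1=A3 v2=E4 v3=C4 downbeat P5
bar 4: v0=E3 v1=C4 v2=E4 v3=E4 downbeat P8
bar 5: v0=D3 v1=D4 v2=F4 v3=F4 downbeat m3
  -> R5 @ bar 0 tick 0 v(0, 2): opens on m3
  -> R5 @ bar 0 tick 0 v(0, 3): opens on m3
  -> R1 @ bar 1 tick 0 v(0, 1): D3/D4 P8 -> C3/C4 P8 similar
  -> R2 @ bar 1 tick 0 v(0, 2): D3/F4 m3 -> C3/C4 P8 similar
  -> R2 @ bar 1 tick 0 v(1, 2): D4/F4 m3 -> C4/C4 P1 similar
  -> R3 @ bar 1 tick 0 v(2, 3): C4 above B3
  -> R4 @ bar 1 tick 0 v(0, 3): C3/B3 M7 untreated
  -> R7 @ bar 1 tick 0 v(3,): F4->B3 leap 6st
  -> R3 @ bar 1 tick 1 v(2, 3): C4 above B3
  -> R3 @ bar 1 tick 2 v(2, 3): C4 above B3
  -> R3 @ bar 1 tick 3 v(2, 3): C4 above B3
  -> R4 @ bar 2 tick 0 v(0, 2): D3/C4 m7 untreated
  -> R7 @ bar 2 tick 0 v(3,): B3->F4 leap 6st
  -> R1 @ bar 3 tick 0 v(1, 2): F3/C4 P5 -> A3/E4 P5 similar
  -> R3 @ bar 3 tick 0 v(2, 3): E4 above C4
  -> R4 @ bar 3 tick 0 v(0, 2): F3/E4 M7 untreated
  -> R3 @ bar 3 tick 1 v(2, 3): E4 above C4
  -> R3 @ bar 3 tick 2 v(2, 3): E4 above C4
  -> R3 @ bar 3 tick 3 v(2, 3): E4 above C4
  -> R8 @ bar 4 tick 0 v(0, 2): penult P8 not 3rd/6th
  -> R8 @ bar 4 tick 0 v(0, 3): penult P8 not 3rd/6th
  -> R1 @ bar 5 tick 0 v(2, 3): E4/E4 P1 -> F4/F4 P1 similar
  -> R6 @ bar 5 tick 3 v(0, 2): closes on m3
  -> R6 @ bar 5 tick 3 v(0, 3): closes on m3

(0, 0, R5, (0, 2))
(0, 0, R5, (0, 3))
(1, 0, R1, (0, 1))
(1, 0, R2, (0, 2))
(1, 0, R2, (1, 2))
(1, 0, R3, (2, 3))
(1, 0, R4, (0, 3))
(1, 0, R7, (3,))
(1, 1, R3, (2, 3))
(1, 2, R3, (2, 3))
(1, 3, R3, (2, 3))
(2, 0, R4, (0, 2))
(2, 0, R7, (3,))
(3, 0, R1, (1, 2))
(3, 0, R3, (2, 3))
(3, 0, R4, (0, 2))
(3, 1, R3, (2, 3))
(3, 2, R3, (2, 3))
(3, 3, R3, (2, 3))
(4, 0, R8, (0, 2))
(4, 0, R8, (0, 3))
(5, 0, R1, (2, 3))
(5, 3, R6, (0, 2))
(5, 3, R6, (0, 3))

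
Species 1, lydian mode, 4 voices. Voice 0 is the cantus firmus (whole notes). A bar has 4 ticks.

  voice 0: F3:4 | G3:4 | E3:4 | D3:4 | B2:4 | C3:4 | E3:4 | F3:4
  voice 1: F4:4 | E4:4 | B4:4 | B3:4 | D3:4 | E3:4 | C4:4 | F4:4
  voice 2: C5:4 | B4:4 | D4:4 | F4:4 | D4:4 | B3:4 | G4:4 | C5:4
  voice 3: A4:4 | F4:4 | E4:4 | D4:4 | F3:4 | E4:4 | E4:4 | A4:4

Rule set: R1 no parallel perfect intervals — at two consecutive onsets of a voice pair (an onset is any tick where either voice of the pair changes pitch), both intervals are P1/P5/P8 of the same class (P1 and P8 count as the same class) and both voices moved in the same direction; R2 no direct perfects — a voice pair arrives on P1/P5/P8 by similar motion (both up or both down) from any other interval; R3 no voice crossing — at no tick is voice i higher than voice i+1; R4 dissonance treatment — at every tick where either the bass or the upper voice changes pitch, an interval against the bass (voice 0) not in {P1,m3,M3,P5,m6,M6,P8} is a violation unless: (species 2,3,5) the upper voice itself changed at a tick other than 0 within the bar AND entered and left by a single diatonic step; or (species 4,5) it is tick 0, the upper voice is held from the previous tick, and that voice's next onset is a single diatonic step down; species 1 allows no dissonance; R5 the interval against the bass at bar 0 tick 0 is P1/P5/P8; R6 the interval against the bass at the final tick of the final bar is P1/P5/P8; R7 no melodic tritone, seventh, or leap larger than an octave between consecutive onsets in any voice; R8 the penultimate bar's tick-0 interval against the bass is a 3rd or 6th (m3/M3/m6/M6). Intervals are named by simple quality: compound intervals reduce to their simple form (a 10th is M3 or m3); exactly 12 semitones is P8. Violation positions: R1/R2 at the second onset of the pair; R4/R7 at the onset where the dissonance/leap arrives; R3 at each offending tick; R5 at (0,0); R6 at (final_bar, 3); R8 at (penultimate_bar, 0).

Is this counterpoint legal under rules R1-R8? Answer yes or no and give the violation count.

No (45 violations)

bar 0: v0=F3 v1=F4 v2=C5 v3=A4 (M3)
bar 1: v0=G3 v1=E4 v2=B4 v3=F4 (m7)
bar 2: v0=E3 v1=B4 v2=D4 v3=E4 (P8)
bar 3: v0=D3 v1=B3 v2=F4 v3=D4 (P8)
bar 4: v0=B2 v1=D3 v2=D4 v3=F3 (TT)
bar 5: v0=C3 v1=E3 v2=B3 v3=E4 (M3)
bar 6: v0=E3 v1=C4 v2=G4 v3=E4 (P8)
bar 7: v0=F3 v1=F4 v2=C5 v3=A4 (M3)
  R3 @ bar0.0: C5 above A4
  R5 @ bar0.0: opens on M3
  R3 @ bar0.1: C5 above A4
  R3 @ bar0.2: C5 above A4
  R3 @ bar0.3: C5 above A4
  R1 @ bar1.0: F4/C5 P5 -> E4/B4 P5 similar
  R3 @ bar1.0: B4 above F4
  R4 @ bar1.0: G3/F4 m7 untreated
  R3 @ bar1.1: B4 above F4
  R3 @ bar1.2: B4 above F4
  R3 @ bar1.3: B4 above F4
  R2 @ bar2.0: G3/F4 m7 -> E3/E4 P8 similar
  R3 @ bar2.0: B4 above D4
  R4 @ bar2.0: E3/D4 m7 untreated
  R3 @ bar2.1: B4 above D4
  R3 @ bar2.2: B4 above D4
  R3 @ bar2.3: B4 above D4
  R1 @ bar3.0: E3/E4 P8 -> D3/D4 P8 similar
  R3 @ bar3.0: F4 above D4
  R3 @ bar3.1: F4 above D4
  R3 @ bar3.2: F4 above D4
  R3 @ bar3.3: F4 above D4
  R2 @ bar4.0: B3/F4 TT -> D3/D4 P8 similar
  R3 @ bar4.0: D4 above F3
  R4 @ bar4.0: B2/F3 TT untreated
  R3 @ bar4.1: D4 above F3
  R3 @ bar4.2: D4 above F3
  R3 @ bar4.3: D4 above F3
  R2 @ bar5.0: D3/F3 m3 -> E3/E4 P8 similar
  R4 @ bar5.0: C3/B3 M7 untreated
  R7 @ bar5.0: F3->E4 leap 11st
  R1 @ bar6.0: E3/B3 P5 -> C4/G4 P5 similar
  R3 @ bar6.0: G4 above E4
  R8 @ bar6.0: penult P8 not 3rd/6th
  R3 @ bar6.1: G4 above E4
  R3 @ bar6.2: G4 above E4
  R3 @ bar6.3: G4 above E4
  R1 @ bar7.0: C4/G4 P5 -> F4/C5 P5 similar
  R2 @ bar7.0: E3/C4 m6 -> F3/F4 P8 similar
  R2 @ bar7.0: E3/G4 m3 -> F3/C5 P5 similar
  R3 @ bar7.0: C5 above A4
  R3 @ bar7.1: C5 above A4
  R3 @ bar7.2: C5 above A4
  R3 @ bar7.3: C5 above A4
  R6 @ bar7.3: closes on M3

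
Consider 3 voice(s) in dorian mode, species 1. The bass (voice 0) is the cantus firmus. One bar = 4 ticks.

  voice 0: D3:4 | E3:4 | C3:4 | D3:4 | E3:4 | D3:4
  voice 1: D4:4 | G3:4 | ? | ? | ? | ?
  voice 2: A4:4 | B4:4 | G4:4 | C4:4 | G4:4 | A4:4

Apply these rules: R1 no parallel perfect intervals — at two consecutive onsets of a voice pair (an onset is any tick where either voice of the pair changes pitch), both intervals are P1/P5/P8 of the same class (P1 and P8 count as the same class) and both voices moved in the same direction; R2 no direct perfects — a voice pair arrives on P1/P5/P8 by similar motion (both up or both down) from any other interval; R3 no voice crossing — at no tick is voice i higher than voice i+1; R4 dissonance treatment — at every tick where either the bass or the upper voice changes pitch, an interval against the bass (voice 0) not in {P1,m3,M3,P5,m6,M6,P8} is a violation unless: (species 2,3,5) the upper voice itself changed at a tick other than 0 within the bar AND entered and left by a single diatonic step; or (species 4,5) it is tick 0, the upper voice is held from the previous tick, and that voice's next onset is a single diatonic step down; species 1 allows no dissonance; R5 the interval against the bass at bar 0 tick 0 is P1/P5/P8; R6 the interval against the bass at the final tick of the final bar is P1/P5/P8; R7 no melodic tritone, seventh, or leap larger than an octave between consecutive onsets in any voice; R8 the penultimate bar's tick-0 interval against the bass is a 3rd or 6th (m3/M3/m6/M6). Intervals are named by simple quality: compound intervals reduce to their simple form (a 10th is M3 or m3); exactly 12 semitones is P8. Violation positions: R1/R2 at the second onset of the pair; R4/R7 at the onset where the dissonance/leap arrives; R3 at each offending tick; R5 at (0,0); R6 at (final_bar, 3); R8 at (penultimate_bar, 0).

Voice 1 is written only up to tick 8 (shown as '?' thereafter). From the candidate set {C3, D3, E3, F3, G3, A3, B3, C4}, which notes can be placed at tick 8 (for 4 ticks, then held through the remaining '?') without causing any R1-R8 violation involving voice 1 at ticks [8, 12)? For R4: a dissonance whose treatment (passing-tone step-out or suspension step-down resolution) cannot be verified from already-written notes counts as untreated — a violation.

C3: violates R2
D3: violates R4
E3: legal
F3: violates R4
G3: legal
A3: legal
B3: violates R4
C4: legal

{A3, C4, E3, G3}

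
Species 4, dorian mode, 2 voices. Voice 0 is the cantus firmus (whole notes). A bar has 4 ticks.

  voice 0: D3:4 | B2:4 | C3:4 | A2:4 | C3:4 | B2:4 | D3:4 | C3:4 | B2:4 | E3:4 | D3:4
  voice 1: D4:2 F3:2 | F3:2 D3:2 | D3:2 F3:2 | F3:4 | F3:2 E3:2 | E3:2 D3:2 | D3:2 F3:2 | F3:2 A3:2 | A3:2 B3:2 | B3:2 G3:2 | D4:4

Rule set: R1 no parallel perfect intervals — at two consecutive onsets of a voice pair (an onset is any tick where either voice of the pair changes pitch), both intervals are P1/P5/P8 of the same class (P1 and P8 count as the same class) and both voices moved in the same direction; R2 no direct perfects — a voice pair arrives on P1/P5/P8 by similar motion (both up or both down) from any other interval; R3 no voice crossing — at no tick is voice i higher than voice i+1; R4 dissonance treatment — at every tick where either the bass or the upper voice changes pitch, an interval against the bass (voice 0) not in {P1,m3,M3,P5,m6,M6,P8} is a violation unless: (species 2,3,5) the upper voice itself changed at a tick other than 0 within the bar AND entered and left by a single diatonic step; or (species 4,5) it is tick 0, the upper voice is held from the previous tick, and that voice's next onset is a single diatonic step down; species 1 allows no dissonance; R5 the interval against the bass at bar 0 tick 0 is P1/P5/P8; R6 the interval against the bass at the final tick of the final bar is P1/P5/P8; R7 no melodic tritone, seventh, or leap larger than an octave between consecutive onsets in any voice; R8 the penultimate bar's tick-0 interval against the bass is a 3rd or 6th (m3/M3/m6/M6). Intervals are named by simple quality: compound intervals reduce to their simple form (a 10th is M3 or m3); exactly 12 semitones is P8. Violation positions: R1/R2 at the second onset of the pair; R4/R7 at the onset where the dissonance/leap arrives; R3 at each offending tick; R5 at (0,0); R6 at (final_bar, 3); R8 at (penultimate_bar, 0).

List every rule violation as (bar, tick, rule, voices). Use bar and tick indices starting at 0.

bar 0: v0=D3 v1=D4 downbeat P8
bar 1: v0=B2 v1=F3 downbeat TT
bar 2: v0=C3 v1=D3 downbeat M2
bar 3: v0=A2 v1=F3 downbeat m6
bar 4: v0=C3 v1=F3 downbeat P4
bar 5: v0=B2 v1=E3 downbeat P4
bar 6: v0=D3 v1=D3 downbeat P1
bar 7: v0=C3 v1=F3 downbeat P4
bar 8: v0=B2 v1=A3 downbeat m7
bar 9: v0=E3 v1=B3 downbeat P5
bar 10: v0=D3 v1=D4 downbeat P8
  -> R4 @ bar 1 tick 0 v(0, 1): B2/F3 TT untreated
  -> R4 @ bar 2 tick 0 v(0, 1): C3/D3 M2 untreated
  -> R4 @ bar 2 tick 2 v(0, 1): C3/F3 P4 untreated
  -> R4 @ bar 7 tick 0 v(0, 1): C3/F3 P4 untreated
  -> R4 @ bar 8 tick 0 v(0, 1): B2/A3 m7 untreated
  -> R8 @ bar 9 tick 0 v(0, 1): penult P5 not 3rd/6th

(1, 0, R4, (0, 1))
(2, 0, R4, (0, 1))
(2, 2, R4, (0, 1))
(7, 0, R4, (0, 1))
(8, 0, R4, (0, 1))
(9, 0, R8, (0, 1))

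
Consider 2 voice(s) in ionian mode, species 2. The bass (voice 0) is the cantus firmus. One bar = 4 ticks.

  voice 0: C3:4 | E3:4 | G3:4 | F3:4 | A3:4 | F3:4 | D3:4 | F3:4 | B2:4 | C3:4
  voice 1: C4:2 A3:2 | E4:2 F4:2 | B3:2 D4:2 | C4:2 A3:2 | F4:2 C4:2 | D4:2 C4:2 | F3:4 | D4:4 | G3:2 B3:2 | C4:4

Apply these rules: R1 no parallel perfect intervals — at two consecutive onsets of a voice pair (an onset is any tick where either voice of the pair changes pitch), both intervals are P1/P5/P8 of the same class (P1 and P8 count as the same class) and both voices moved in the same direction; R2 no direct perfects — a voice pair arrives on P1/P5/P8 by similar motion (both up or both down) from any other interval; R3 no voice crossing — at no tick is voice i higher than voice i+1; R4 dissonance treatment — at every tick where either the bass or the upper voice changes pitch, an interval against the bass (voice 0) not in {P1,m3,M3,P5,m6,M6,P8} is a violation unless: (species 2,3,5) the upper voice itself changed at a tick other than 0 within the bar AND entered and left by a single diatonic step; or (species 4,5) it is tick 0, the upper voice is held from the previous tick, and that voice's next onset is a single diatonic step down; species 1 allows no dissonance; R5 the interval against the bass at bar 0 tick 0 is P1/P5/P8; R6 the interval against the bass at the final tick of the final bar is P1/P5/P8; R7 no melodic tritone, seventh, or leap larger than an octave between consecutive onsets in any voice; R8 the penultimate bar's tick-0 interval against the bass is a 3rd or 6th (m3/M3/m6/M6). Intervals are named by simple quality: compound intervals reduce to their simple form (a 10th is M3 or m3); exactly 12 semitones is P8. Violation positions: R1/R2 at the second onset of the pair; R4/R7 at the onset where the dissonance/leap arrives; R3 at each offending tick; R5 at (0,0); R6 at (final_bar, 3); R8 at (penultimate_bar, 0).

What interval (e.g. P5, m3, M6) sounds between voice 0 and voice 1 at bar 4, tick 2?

voice 0=A3 voice 1=C4 -> m3

m3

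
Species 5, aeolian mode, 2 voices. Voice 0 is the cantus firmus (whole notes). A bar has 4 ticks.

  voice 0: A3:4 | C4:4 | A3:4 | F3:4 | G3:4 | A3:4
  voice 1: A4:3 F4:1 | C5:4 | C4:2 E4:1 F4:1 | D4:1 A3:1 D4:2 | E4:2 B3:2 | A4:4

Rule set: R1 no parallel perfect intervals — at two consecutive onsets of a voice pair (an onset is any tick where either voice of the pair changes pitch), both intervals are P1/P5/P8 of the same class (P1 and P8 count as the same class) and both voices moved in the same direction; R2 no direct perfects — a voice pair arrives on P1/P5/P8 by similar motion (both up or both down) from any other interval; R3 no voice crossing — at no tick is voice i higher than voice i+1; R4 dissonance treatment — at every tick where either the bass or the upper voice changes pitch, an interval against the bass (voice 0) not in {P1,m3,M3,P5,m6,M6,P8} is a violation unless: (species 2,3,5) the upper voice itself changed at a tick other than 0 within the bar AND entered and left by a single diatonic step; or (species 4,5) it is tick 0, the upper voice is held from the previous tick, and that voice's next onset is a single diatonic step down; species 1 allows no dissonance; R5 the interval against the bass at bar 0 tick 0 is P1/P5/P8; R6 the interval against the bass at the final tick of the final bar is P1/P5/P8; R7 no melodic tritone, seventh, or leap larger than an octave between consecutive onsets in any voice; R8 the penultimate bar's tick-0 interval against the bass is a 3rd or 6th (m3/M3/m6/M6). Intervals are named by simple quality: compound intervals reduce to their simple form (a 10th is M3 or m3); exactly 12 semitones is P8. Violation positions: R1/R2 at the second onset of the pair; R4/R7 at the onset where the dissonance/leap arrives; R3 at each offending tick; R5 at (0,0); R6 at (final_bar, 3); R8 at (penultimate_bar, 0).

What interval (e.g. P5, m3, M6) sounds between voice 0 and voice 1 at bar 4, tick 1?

M6

voice 0=G3 voice 1=E4 -> M6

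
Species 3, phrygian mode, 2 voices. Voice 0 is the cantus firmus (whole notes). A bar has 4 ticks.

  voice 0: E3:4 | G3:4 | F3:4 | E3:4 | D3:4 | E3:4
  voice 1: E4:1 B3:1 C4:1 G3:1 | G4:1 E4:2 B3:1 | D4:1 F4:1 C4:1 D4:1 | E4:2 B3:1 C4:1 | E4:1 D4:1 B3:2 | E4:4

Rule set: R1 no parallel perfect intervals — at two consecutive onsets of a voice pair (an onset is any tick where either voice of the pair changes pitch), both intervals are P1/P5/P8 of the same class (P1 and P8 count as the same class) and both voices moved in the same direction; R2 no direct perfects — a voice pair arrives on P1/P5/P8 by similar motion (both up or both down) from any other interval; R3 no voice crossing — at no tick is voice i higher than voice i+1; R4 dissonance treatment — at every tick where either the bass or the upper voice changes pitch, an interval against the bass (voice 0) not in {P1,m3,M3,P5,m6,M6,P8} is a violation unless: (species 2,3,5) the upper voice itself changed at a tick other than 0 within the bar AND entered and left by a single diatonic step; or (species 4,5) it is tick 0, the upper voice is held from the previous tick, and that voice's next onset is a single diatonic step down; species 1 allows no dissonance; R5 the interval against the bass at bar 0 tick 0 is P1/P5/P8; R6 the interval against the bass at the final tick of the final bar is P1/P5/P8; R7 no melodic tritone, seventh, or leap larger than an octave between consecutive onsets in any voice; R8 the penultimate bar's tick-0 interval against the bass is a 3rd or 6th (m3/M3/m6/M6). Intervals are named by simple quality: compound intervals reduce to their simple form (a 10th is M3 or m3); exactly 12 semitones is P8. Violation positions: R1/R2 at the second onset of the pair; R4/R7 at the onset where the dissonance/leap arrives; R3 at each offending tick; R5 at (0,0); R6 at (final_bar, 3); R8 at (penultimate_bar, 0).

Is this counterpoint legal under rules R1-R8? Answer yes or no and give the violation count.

bar 0: v0=E3 v1=E4 (P8)
bar 1: v0=G3 v1=G4 (P8)
bar 2: v0=F3 v1=D4 (M6)
bar 3: v0=E3 v1=E4 (P8)
bar 4: v0=D3 v1=E4 (M2)
bar 5: v0=E3 v1=E4 (P8)
  R2 @ bar1.0: E3/G3 m3 -> G3/G4 P8 similar
  R4 @ bar4.0: D3/E4 M2 untreated
  R8 @ bar4.0: penult M2 not 3rd/6th
  R2 @ bar5.0: D3/B3 M6 -> E3/E4 P8 similar

No (4 violations)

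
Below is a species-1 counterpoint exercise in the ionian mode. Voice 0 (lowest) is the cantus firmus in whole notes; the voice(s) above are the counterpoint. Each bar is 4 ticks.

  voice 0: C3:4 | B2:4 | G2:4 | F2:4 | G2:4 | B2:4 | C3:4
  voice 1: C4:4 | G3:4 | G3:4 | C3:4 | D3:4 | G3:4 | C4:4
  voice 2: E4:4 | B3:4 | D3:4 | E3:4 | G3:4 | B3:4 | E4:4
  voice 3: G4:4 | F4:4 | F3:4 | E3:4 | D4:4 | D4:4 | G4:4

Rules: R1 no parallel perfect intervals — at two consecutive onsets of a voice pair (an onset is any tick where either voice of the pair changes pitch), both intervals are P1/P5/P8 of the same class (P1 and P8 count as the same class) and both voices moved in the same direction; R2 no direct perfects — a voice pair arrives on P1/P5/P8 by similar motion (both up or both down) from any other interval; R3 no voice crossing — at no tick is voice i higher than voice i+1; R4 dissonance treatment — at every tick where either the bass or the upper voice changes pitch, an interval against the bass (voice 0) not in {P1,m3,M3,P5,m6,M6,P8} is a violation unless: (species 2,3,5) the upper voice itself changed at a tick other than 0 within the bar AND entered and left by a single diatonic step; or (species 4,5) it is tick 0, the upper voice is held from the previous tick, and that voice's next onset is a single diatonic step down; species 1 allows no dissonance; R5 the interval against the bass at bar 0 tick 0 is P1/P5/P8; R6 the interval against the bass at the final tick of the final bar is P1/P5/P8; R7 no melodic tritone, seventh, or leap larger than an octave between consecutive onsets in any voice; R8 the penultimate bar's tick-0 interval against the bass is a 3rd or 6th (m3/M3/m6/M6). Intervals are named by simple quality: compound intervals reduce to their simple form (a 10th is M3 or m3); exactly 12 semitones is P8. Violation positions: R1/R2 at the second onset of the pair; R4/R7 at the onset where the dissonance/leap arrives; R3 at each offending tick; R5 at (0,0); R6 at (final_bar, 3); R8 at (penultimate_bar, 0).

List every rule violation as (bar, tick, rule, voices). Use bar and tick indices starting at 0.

bar 0: v0=C3 v1=C4 v2=E4 v3=G4 downbeat P5
bar 1: v0=B2 v1=G3 v2=B3 v3=F4 downbeat TT
bar 2: v0=G2 v1=G3 v2=D3 v3=F3 downbeat m7
bar 3: v0=F2 v1=C3 v2=E3 v3=E3 downbeat M7
bar 4: v0=G2 v1=D3 v2=G3 v3=D4 downbeat P5
bar 5: v0=B2 v1=G3 v2=B3 v3=D4 downbeat m3
bar 6: v0=C3 v1=C4 v2=E4 v3=G4 downbeat P5
  -> R5 @ bar 0 tick 0 v(0, 2): opens on M3
  -> R2 @ bar 1 tick 0 v(0, 2): C3/E4 M3 -> B2/B3 P8 similar
  -> R4 @ bar 1 tick 0 v(0, 3): B2/F4 TT untreated
  -> R2 @ bar 2 tick 0 v(0, 2): B2/B3 P8 -> G2/D3 P5 similar
  -> R3 @ bar 2 tick 0 v(1, 2): G3 above D3
  -> R4 @ bar 2 tick 0 v(0, 3): G2/F3 m7 untreated
  -> R3 @ bar 2 tick 1 v(1, 2): G3 above D3
  -> R3 @ bar 2 tick 2 v(1, 2): G3 above D3
  -> R3 @ bar 2 tick 3 v(1, 2): G3 above D3
  -> R2 @ bar 3 tick 0 v(0, 1): G2/G3 P8 -> F2/C3 P5 similar
  -> R4 @ bar 3 tick 0 v(0, 2): F2/E3 M7 untreated
  -> R4 @ bar 3 tick 0 v(0, 3): F2/E3 M7 untreated
  -> R1 @ bar 4 tick 0 v(0, 1): F2/C3 P5 -> G2/D3 P5 similar
  -> R2 @ bar 4 tick 0 v(0, 2): F2/E3 M7 -> G2/G3 P8 similar
  -> R2 @ bar 4 tick 0 v(0, 3): F2/E3 M7 -> G2/D4 P5 similar
  -> R2 @ bar 4 tick 0 v(1, 3): C3/E3 M3 -> D3/D4 P8 similar
  -> R2 @ bar 4 tick 0 v(2, 3): E3/E3 P1 -> G3/D4 P5 similar
  -> R7 @ bar 4 tick 0 v(3,): E3->D4 leap 10st
  -> R1 @ bar 5 tick 0 v(0, 2): G2/G3 P8 -> B2/B3 P8 similar
  -> R8 @ bar 5 tick 0 v(0, 2): penult P8 not 3rd/6th
  -> R1 @ bar 6 tick 0 v(1, 3): G3/D4 P5 -> C4/G4 P5 similar
  -> R2 @ bar 6 tick 0 v(0, 1): B2/G3 m6 -> C3/C4 P8 similar
  -> R2 @ bar 6 tick 0 v(0, 3): B2/D4 m3 -> C3/G4 P5 similar
  -> R6 @ bar 6 tick 3 v(0, 2): closes on M3

(0, 0, R5, (0, 2))
(1, 0, R2, (0, 2))
(1, 0, R4, (0, 3))
(2, 0, R2, (0, 2))
(2, 0, R3, (1, 2))
(2, 0, R4, (0, 3))
(2, 1, R3, (1, 2))
(2, 2, R3, (1, 2))
(2, 3, R3, (1, 2))
(3, 0, R2, (0, 1))
(3, 0, R4, (0, 2))
(3, 0, R4, (0, 3))
(4, 0, R1, (0, 1))
(4, 0, R2, (0, 2))
(4, 0, R2, (0, 3))
(4, 0, R2, (1, 3))
(4, 0, R2, (2, 3))
(4, 0, R7, (3,))
(5, 0, R1, (0, 2))
(5, 0, R8, (0, 2))
(6, 0, R1, (1, 3))
(6, 0, R2, (0, 1))
(6, 0, R2, (0, 3))
(6, 3, R6, (0, 2))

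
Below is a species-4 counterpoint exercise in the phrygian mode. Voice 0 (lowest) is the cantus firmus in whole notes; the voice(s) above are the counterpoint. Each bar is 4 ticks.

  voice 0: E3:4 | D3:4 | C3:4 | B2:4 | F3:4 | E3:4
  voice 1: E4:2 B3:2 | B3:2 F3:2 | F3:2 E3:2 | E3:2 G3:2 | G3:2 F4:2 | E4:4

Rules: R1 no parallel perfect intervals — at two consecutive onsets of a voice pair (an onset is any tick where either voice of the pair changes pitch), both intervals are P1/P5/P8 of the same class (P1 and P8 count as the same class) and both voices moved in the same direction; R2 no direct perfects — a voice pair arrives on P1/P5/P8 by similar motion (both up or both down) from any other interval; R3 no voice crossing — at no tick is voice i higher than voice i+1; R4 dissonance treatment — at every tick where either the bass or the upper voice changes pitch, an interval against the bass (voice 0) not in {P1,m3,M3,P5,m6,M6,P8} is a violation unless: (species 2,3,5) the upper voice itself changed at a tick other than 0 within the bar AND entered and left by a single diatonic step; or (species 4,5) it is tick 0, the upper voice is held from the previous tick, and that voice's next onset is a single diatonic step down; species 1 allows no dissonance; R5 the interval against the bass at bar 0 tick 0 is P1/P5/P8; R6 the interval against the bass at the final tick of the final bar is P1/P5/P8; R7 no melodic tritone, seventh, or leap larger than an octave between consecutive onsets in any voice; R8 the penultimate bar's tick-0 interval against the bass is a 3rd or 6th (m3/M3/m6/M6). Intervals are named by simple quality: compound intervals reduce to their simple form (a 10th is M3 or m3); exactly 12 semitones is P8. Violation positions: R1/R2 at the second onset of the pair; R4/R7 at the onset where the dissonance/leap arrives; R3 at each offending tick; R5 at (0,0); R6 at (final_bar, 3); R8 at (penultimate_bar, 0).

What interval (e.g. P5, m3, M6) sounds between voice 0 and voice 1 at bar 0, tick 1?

P8

voice 0=E3 voice 1=E4 -> P8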